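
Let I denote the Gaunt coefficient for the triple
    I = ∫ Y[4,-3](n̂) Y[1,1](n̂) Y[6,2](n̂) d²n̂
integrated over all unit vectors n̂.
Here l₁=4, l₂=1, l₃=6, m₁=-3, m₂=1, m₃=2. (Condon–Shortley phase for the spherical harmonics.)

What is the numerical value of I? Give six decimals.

0.000000

|4−1|≤6≤4+1 violated ⇒ I = 0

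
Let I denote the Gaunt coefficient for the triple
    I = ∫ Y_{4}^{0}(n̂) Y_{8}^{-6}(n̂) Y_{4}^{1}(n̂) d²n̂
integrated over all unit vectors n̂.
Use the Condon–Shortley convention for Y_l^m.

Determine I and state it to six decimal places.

0 − 6 + 1 = -5 ≠ 0: azimuthal integral kills it; I = 0

0.000000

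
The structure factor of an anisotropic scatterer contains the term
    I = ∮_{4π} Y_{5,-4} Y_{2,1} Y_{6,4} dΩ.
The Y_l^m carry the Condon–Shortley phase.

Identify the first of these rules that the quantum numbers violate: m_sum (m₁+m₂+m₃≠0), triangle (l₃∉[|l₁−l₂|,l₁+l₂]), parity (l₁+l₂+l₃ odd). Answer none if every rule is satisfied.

m_sum

m₁+m₂+m₃ = -4 + 1 + 4 = 1  ✗
triangle: |5−2|=3 ≤ l₃=6 ≤ 5+2=7
parity: l₁+l₂+l₃ = 13 is odd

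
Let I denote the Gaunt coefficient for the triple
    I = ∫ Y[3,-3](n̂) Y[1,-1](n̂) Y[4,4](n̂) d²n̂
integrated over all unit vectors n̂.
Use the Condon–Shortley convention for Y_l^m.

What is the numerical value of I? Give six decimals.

Checks pass: Σm=0; 8 even; l₃=4∈[2,4].
(2·3+1)(2·1+1)(2·4+1) = 189
Δ: 0! 6! 2! / 9! → 1/252
sum: t=0:+1/36 = 1/36
3j²(3 1 4; 0 0 0) = Δ·Π!·Σ² = 4/63  (sign +1)
sum: t=0:+1/1440 = 1/1440
3j²(3 1 4; -3 -1 4) = Δ·Π!·Σ² = 1/9  (sign +1)
combine: 4πI² = 189·4/63·1/9 = 4/3
take √, sign +1: I = 0.32573501

0.325735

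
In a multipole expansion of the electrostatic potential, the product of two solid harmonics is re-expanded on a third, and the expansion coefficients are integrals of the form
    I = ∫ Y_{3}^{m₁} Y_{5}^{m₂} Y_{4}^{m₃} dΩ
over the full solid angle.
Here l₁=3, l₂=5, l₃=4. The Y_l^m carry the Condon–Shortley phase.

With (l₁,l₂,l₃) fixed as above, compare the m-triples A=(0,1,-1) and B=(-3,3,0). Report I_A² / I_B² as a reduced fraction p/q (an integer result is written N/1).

Same 3,5,4: normalisation and zero-m 3j drop out of the ratio.
A: Δ: 4! 2! 6! / 13! → 1/180180; sum: t=1:−1/1440 t=2:+1/192 t=3:−1/432 = 19/8640; 3j²(3 5 4; 0 1 -1) = Δ·Π!·Σ² = 361/30030  (sign -1)
B: Δ: 4! 2! 6! / 13! → 1/180180; sum: t=4:+1/2304 = 1/2304; 3j²(3 5 4; -3 3 0) = Δ·Π!·Σ² = 5/143  (sign +1)
I_A²/I_B² = (361/30030)/(5/143) = 361/1050

361/1050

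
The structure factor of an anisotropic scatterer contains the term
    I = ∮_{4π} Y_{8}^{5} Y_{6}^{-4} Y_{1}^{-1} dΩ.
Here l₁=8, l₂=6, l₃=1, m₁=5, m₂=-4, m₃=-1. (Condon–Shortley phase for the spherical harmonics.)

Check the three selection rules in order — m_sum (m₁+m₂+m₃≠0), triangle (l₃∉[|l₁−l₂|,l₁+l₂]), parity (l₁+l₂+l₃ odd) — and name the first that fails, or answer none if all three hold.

m₁+m₂+m₃ = 5 − 4 − 1 = 0  ✓
triangle: |8−6|=2 ≤ l₃=1 ≤ 8+6=14  ✗
parity: l₁+l₂+l₃ = 15 is odd

triangle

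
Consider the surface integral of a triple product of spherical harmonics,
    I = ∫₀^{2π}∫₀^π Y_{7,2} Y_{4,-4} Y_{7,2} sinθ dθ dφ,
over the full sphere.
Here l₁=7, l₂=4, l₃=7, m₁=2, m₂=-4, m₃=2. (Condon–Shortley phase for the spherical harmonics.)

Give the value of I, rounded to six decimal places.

Rules hold: Σm=0, L=18 even, 3≤7≤11.
N = 15·9·15 = 2025
Δ = 4!·10!·4!/19! = 1/58198140
Racah Σ t=0..4: t=0:+1/17418240 t=1:−1/622080 t=2:+1/230400 t=3:−1/622080 t=4:+1/17418240 = 1/806400
⇒ 3j(7 4 7; 0 0 0)² = 2268/230945, sgn -1
Racah Σ t=0..0: t=0:+1/8294400 = 1/8294400
⇒ 3j(7 4 7; 2 -4 2)² = 882/46189, sgn -1
4πI² = N·(3j₀)²·(3jₘ)² = 810152280/2133423721
I = +1·√(0.379743/4π) = 0.17383605

0.173836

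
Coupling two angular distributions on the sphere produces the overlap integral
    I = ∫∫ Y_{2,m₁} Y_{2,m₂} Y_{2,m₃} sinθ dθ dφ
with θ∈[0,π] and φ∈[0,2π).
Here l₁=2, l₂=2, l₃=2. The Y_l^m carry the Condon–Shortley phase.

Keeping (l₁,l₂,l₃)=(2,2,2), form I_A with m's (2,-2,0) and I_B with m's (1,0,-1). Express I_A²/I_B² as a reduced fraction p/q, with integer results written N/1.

4/1

Shared (l₁,l₂,l₃)=(2,2,2): N and (l;000)² cancel in I_A²/I_B².
A: Δ = 2!·2!·2!/7! = 1/630; Racah Σ t=0..0: t=0:+1/8 = 1/8; ⇒ 3j(2 2 2; 2 -2 0)² = 2/35, sgn +1
B: Δ = 2!·2!·2!/7! = 1/630; Racah Σ t=0..1: t=0:+1/4 t=1:−1/2 = -1/4; ⇒ 3j(2 2 2; 1 0 -1)² = 1/70, sgn +1
I_A²/I_B² = (2/35)/(1/70) = 4/1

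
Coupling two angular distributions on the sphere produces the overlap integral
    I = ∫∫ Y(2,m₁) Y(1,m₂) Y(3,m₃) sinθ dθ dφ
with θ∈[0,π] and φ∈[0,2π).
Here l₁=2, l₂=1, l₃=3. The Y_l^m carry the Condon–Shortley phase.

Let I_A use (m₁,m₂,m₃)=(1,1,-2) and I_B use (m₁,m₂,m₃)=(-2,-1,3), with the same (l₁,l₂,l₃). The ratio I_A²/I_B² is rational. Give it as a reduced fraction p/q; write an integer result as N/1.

l's match ⇒ only the (l;m) 3-j factors differ between A and B.
A: triangle coeff Δ(2,1,3) = 1/105; Σ_t [0,0]: t=0:+1/12 = 1/12; (3j)²=2/21 [(2 1 3; 1 1 -2)], sign=-1
B: triangle coeff Δ(2,1,3) = 1/105; Σ_t [0,0]: t=0:+1/48 = 1/48; (3j)²=1/7 [(2 1 3; -2 -1 3)], sign=+1
I_A²/I_B² = (2/21)/(1/7) = 2/3

2/3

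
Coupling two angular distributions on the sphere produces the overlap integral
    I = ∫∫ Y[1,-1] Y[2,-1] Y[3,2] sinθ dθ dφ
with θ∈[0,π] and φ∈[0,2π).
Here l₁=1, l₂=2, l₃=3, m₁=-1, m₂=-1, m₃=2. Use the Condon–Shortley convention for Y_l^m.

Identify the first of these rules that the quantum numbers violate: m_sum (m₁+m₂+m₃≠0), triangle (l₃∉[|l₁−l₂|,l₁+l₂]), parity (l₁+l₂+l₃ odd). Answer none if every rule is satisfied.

azimuthal sum: -1 − 1 + 2 = 0  ✓
1 ≤ 3 ≤ 3 (triangle on l)  ✓
L = 1 + 2 + 3 = 6 (even)  ✓

none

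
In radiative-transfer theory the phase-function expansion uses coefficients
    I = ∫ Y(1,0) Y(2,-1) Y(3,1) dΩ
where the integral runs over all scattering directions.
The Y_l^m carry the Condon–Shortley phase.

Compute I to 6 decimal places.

-0.233597

Checks pass: Σm=0; 6 even; l₃=3∈[1,3].
(2·1+1)(2·2+1)(2·3+1) = 105
Δ: 0! 2! 4! / 7! → 1/105
sum: t=0:+1/4 = 1/4
3j²(1 2 3; 0 0 0) = Δ·Π!·Σ² = 3/35  (sign -1)
sum: t=0:+1/6 = 1/6
3j²(1 2 3; 0 -1 1) = Δ·Π!·Σ² = 8/105  (sign +1)
combine: 4πI² = 105·3/35·8/105 = 24/35
take √, sign -1: I = -0.23359668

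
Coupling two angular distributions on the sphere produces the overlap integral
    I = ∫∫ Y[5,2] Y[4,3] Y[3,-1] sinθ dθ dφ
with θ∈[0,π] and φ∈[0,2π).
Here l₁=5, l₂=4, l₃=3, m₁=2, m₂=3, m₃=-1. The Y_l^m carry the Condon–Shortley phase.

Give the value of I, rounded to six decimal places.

0.000000

Σmᵢ = 4 ≠ 0, so the φ-integral vanishes; I = 0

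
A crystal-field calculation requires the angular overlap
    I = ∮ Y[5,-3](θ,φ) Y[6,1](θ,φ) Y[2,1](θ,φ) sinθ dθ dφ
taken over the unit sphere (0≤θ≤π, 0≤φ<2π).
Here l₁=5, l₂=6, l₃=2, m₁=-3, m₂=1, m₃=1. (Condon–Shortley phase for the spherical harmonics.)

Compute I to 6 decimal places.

0.000000

Σmᵢ = -1 ≠ 0, so the φ-integral vanishes; I = 0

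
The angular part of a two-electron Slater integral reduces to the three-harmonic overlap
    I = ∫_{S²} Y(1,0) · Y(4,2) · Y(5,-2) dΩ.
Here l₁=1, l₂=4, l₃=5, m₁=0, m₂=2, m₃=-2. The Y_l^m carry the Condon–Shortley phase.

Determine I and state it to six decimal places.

Rules hold: Σm=0, L=10 even, 3≤5≤5.
N = 3·9·11 = 297
Δ = 0!·2!·8!/11! = 1/495
Racah Σ t=0..0: t=0:+1/576 = 1/576
⇒ 3j(1 4 5; 0 0 0)² = 5/99, sgn -1
Racah Σ t=0..0: t=0:+1/1440 = 1/1440
⇒ 3j(1 4 5; 0 2 -2)² = 7/165, sgn -1
4πI² = N·(3j₀)²·(3jₘ)² = 7/11
I = +1·√(0.636364/4π) = 0.22503380

0.225034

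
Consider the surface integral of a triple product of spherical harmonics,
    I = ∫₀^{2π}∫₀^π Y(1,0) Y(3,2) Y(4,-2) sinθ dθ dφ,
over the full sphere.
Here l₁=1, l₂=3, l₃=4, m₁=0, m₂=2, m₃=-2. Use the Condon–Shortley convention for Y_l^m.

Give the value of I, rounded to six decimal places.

0.213244

Checks pass: Σm=0; 8 even; l₃=4∈[2,4].
(2·1+1)(2·3+1)(2·4+1) = 189
Δ: 0! 2! 6! / 9! → 1/252
sum: t=0:+1/36 = 1/36
3j²(1 3 4; 0 0 0) = Δ·Π!·Σ² = 4/63  (sign +1)
sum: t=0:+1/120 = 1/120
3j²(1 3 4; 0 2 -2) = Δ·Π!·Σ² = 1/21  (sign +1)
combine: 4πI² = 189·4/63·1/21 = 4/7
take √, sign +1: I = 0.21324362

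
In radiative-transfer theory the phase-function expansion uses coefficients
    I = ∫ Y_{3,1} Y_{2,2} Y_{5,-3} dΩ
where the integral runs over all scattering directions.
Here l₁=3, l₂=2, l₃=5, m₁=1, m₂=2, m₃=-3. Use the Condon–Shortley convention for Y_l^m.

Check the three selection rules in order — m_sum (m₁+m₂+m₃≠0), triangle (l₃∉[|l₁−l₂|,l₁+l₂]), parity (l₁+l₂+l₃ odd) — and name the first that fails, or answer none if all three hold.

azimuthal sum: 1 + 2 − 3 = 0  ✓
1 ≤ 5 ≤ 5 (triangle on l)  ✓
L = 3 + 2 + 5 = 10 (even)  ✓

none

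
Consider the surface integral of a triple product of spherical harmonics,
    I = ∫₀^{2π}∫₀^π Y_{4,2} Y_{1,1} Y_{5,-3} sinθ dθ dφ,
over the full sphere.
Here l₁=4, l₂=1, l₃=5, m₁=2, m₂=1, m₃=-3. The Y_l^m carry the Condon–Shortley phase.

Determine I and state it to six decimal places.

-0.259847

m-sum 0 ✓  L=10 even ✓  3≤5≤5 ✓
Π(2lᵢ+1) = 9×3×11 = 297
triangle coeff Δ(4,1,5) = 1/495
Σ_t [0,0]: t=0:+1/576 = 1/576
(3j)²=5/99 [(4 1 5; 0 0 0)], sign=-1
Σ_t [0,0]: t=0:+1/2880 = 1/2880
(3j)²=28/495 [(4 1 5; 2 1 -3)], sign=+1
⇒ 4πI² = 28/33
I = (-1)√(28/33/(4π)) = -0.25984664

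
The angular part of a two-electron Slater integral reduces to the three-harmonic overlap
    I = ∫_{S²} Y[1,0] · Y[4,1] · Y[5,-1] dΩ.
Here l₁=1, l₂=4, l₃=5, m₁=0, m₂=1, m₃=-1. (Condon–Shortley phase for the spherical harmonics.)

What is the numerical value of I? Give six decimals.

Rules hold: Σm=0, L=10 even, 3≤5≤5.
N = 3·9·11 = 297
Δ = 0!·2!·8!/11! = 1/495
Racah Σ t=0..0: t=0:+1/576 = 1/576
⇒ 3j(1 4 5; 0 0 0)² = 5/99, sgn -1
Racah Σ t=0..0: t=0:+1/720 = 1/720
⇒ 3j(1 4 5; 0 1 -1)² = 8/165, sgn +1
4πI² = N·(3j₀)²·(3jₘ)² = 8/11
I = -1·√(0.727273/4π) = -0.24057125

-0.240571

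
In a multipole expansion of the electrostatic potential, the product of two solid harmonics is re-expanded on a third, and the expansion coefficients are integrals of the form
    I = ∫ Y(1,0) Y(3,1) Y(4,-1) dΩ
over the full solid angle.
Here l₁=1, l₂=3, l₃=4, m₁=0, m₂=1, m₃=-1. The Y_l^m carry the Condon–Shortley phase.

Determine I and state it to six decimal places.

m-sum 0 ✓  L=8 even ✓  2≤4≤4 ✓
Π(2lᵢ+1) = 3×7×9 = 189
triangle coeff Δ(1,3,4) = 1/252
Σ_t [0,0]: t=0:+1/36 = 1/36
(3j)²=4/63 [(1 3 4; 0 0 0)], sign=+1
Σ_t [0,0]: t=0:+1/48 = 1/48
(3j)²=5/84 [(1 3 4; 0 1 -1)], sign=-1
⇒ 4πI² = 5/7
I = (-1)√(5/7/(4π)) = -0.23841361

-0.238414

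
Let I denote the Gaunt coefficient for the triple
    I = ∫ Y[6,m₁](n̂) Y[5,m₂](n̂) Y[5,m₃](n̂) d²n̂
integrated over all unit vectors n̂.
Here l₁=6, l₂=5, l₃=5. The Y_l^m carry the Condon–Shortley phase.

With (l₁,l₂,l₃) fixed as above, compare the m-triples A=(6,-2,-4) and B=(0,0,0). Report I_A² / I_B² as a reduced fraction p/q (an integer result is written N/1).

693/400

Shared (l₁,l₂,l₃)=(6,5,5): N and (l;000)² cancel in I_A²/I_B².
A: Δ = 6!·6!·4!/17! = 1/28588560; Racah Σ t=0..0: t=0:+1/3110400 = 1/3110400; ⇒ 3j(6 5 5; 6 -2 -4)² = 21/1105, sgn -1
B: Δ = 6!·6!·4!/17! = 1/28588560; Racah Σ t=1..5: t=1:−1/345600 t=2:+1/13824 t=3:−1/5184 t=4:+1/13824 t=5:−1/345600 = -7/129600; ⇒ 3j(6 5 5; 0 0 0)² = 80/7293, sgn +1
I_A²/I_B² = (21/1105)/(80/7293) = 693/400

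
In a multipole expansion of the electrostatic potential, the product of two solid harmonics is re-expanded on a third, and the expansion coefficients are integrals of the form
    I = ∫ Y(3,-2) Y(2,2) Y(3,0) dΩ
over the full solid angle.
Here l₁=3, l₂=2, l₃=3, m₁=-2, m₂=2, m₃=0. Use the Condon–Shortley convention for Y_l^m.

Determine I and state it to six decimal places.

m-sum 0 ✓  L=8 even ✓  1≤3≤5 ✓
Π(2lᵢ+1) = 7×5×7 = 245
triangle coeff Δ(3,2,3) = 1/3780
Σ_t [0,2]: t=0:+1/24 t=1:−1/4 t=2:+1/24 = -1/6
(3j)²=4/105 [(3 2 3; 0 0 0)], sign=+1
Σ_t [2,2]: t=2:+1/24 = 1/24
(3j)²=1/21 [(3 2 3; -2 2 0)], sign=-1
⇒ 4πI² = 4/9
I = (-1)√(4/9/(4π)) = -0.18806319

-0.188063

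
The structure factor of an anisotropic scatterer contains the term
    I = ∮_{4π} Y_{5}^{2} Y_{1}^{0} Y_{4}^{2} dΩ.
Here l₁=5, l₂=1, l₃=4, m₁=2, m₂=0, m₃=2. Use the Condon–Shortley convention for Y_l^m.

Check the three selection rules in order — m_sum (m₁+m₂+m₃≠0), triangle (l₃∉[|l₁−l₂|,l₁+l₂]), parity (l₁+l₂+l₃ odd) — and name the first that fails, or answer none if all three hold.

m_sum

m₁+m₂+m₃ = 2 + 0 + 2 = 4  ✗
triangle: |5−1|=4 ≤ l₃=4 ≤ 5+1=6
parity: l₁+l₂+l₃ = 10 is even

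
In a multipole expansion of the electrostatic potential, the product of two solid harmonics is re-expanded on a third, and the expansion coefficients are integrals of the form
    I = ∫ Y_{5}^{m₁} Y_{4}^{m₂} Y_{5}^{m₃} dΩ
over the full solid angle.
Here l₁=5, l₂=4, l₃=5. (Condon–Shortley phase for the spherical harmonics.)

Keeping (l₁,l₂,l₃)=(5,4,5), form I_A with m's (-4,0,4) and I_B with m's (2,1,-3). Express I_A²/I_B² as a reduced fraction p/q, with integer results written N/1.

6/5

l's match ⇒ only the (l;m) 3-j factors differ between A and B.
A: triangle coeff Δ(5,4,5) = 1/3153150; Σ_t [3,4]: t=3:−1/25920 t=4:+1/69120 = -1/41472; (3j)²=2/143 [(5 4 5; -4 0 4)], sign=+1
B: triangle coeff Δ(5,4,5) = 1/3153150; Σ_t [1,3]: t=1:−1/6912 t=2:+1/2880 t=3:−1/17280 = 1/6912; (3j)²=5/429 [(5 4 5; 2 1 -3)], sign=+1
I_A²/I_B² = (2/143)/(5/429) = 6/5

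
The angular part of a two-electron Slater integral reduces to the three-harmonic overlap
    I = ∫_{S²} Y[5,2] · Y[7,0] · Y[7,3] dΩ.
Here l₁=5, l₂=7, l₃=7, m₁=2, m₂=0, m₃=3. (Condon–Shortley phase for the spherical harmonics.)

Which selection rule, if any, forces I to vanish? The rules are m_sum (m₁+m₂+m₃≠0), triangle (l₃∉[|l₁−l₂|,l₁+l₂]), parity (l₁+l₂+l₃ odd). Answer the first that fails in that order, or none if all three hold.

m_sum

Σmᵢ = 5  ✗
l₃∈[|l₁−l₂|,l₁+l₂]=[2,12], have l₃=7
Σlᵢ = 19 ⇒ odd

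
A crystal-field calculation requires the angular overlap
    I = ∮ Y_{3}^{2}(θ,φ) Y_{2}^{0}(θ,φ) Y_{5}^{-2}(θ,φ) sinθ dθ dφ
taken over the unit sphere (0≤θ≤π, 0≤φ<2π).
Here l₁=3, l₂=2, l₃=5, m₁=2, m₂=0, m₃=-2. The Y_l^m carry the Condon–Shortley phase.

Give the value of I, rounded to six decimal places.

Rules hold: Σm=0, L=10 even, 1≤5≤5.
N = 7·5·11 = 385
Δ = 0!·6!·4!/11! = 1/2310
Racah Σ t=0..0: t=0:+1/144 = 1/144
⇒ 3j(3 2 5; 0 0 0)² = 10/231, sgn -1
Racah Σ t=0..0: t=0:+1/480 = 1/480
⇒ 3j(3 2 5; 2 0 -2)² = 3/110, sgn -1
4πI² = N·(3j₀)²·(3jₘ)² = 5/11
I = +1·√(0.454545/4π) = 0.19018827

0.190188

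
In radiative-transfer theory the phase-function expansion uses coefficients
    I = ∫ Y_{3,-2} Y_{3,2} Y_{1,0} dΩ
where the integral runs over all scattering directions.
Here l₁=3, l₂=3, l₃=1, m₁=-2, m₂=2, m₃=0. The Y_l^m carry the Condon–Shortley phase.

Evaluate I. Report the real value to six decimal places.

0.000000

l₁+l₂+l₃=7 is odd: 3j(l;000)=0 ⇒ I=0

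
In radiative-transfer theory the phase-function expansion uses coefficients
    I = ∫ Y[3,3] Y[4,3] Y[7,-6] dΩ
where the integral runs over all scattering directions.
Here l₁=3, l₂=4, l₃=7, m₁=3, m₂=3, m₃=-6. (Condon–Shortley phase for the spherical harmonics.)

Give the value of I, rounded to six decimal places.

Checks pass: Σm=0; 14 even; l₃=7∈[1,7].
(2·3+1)(2·4+1)(2·7+1) = 945
Δ: 0! 6! 8! / 15! → 1/45045
sum: t=0:+1/20736 = 1/20736
3j²(3 4 7; 0 0 0) = Δ·Π!·Σ² = 35/1287  (sign -1)
sum: t=0:+1/3628800 = 1/3628800
3j²(3 4 7; 3 3 -6) = Δ·Π!·Σ² = 4/105  (sign -1)
combine: 4πI² = 945·35/1287·4/105 = 140/143
take √, sign +1: I = 0.27912007

0.279120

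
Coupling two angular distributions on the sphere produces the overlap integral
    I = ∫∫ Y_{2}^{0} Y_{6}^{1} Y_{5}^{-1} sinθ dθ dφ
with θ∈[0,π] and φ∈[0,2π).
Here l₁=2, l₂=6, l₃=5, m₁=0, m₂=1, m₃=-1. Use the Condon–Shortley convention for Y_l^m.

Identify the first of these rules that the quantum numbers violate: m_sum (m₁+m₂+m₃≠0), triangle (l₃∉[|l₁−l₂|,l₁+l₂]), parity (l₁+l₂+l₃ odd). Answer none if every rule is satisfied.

parity

azimuthal sum: 0 + 1 − 1 = 0  ✓
4 ≤ 5 ≤ 8 (triangle on l)  ✓
L = 2 + 6 + 5 = 13 (odd)  ✗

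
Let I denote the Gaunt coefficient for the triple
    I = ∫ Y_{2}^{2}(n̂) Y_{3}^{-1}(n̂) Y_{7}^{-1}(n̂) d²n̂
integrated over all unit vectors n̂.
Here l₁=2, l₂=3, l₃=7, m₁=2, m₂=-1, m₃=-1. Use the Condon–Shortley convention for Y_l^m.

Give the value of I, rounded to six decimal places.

0.000000

l₃=7 ∉ [1,5] — triangle fails ⇒ I = 0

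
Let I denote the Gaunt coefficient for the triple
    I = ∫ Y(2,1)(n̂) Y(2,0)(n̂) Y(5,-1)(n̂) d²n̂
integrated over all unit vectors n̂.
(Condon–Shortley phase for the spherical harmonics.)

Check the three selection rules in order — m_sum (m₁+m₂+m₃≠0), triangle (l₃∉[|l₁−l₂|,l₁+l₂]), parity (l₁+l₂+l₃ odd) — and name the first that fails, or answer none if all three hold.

azimuthal sum: 1 + 0 − 1 = 0  ✓
0 ≤ 5 ≤ 4 (triangle on l)  ✗
L = 2 + 2 + 5 = 9 (odd)

triangle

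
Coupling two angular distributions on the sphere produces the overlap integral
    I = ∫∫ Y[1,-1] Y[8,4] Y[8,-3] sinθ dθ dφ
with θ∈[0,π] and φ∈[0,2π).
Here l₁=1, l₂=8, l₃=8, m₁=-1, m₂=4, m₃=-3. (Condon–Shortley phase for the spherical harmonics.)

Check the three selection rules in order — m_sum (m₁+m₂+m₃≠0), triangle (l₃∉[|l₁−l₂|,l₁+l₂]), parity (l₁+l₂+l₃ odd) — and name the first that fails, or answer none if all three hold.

parity

m₁+m₂+m₃ = -1 + 4 − 3 = 0  ✓
triangle: |1−8|=7 ≤ l₃=8 ≤ 1+8=9  ✓
parity: l₁+l₂+l₃ = 17 is odd  ✗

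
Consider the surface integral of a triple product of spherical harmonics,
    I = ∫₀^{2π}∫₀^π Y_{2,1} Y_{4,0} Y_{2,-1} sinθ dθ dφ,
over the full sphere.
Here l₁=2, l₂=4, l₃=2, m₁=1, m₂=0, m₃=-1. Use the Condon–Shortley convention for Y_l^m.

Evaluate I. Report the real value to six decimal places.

m-sum 0 ✓  L=8 even ✓  2≤2≤6 ✓
Π(2lᵢ+1) = 5×9×5 = 225
triangle coeff Δ(2,4,2) = 1/630
Σ_t [2,2]: t=2:+1/16 = 1/16
(3j)²=2/35 [(2 4 2; 0 0 0)], sign=+1
Σ_t [1,1]: t=1:−1/36 = -1/36
(3j)²=8/315 [(2 4 2; 1 0 -1)], sign=+1
⇒ 4πI² = 16/49
I = (+1)√(16/49/(4π)) = 0.16119702

0.161197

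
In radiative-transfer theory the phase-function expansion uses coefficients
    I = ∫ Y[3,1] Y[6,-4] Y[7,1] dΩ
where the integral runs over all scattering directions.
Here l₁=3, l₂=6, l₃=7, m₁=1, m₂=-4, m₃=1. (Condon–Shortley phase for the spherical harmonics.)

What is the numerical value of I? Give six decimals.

Σmᵢ = -2 ≠ 0, so the φ-integral vanishes; I = 0

0.000000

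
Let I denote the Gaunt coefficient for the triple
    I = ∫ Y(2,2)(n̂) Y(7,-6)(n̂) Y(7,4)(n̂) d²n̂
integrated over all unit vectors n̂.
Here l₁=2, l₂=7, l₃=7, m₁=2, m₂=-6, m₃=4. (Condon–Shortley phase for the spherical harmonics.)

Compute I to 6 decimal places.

-0.106948

Rules hold: Σm=0, L=16 even, 5≤7≤9.
N = 5·15·15 = 1125
Δ = 2!·2!·12!/17! = 1/185640
Racah Σ t=0..2: t=0:+1/2419200 t=1:−1/518400 t=2:+1/2419200 = -1/907200
⇒ 3j(2 7 7; 0 0 0)² = 56/3315, sgn +1
Racah Σ t=0..0: t=0:+1/159667200 = 1/159667200
⇒ 3j(2 7 7; 2 -6 4)² = 9/1190, sgn -1
4πI² = N·(3j₀)²·(3jₘ)² = 540/3757
I = -1·√(0.143732/4π) = -0.10694768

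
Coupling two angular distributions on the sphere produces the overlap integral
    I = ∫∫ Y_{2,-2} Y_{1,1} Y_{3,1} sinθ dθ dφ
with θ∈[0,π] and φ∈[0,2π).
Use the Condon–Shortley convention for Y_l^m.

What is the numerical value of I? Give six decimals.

-0.082589

Rules hold: Σm=0, L=6 even, 1≤3≤3.
N = 5·3·7 = 105
Δ = 0!·4!·2!/7! = 1/105
Racah Σ t=0..0: t=0:+1/4 = 1/4
⇒ 3j(2 1 3; 0 0 0)² = 3/35, sgn -1
Racah Σ t=0..0: t=0:+1/48 = 1/48
⇒ 3j(2 1 3; -2 1 1)² = 1/105, sgn +1
4πI² = N·(3j₀)²·(3jₘ)² = 3/35
I = -1·√(0.0857143/4π) = -0.08258890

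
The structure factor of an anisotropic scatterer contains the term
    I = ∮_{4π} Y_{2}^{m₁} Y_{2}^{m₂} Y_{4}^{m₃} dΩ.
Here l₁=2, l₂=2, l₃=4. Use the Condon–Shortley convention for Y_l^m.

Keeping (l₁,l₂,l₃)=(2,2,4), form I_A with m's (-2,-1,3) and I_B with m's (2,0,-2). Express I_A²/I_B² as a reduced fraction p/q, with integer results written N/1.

Shared (l₁,l₂,l₃)=(2,2,4): N and (l;000)² cancel in I_A²/I_B².
A: Δ = 0!·4!·4!/9! = 1/630; Racah Σ t=0..0: t=0:+1/144 = 1/144; ⇒ 3j(2 2 4; -2 -1 3)² = 1/18, sgn -1
B: Δ = 0!·4!·4!/9! = 1/630; Racah Σ t=0..0: t=0:+1/96 = 1/96; ⇒ 3j(2 2 4; 2 0 -2)² = 1/42, sgn +1
I_A²/I_B² = (1/18)/(1/42) = 7/3

7/3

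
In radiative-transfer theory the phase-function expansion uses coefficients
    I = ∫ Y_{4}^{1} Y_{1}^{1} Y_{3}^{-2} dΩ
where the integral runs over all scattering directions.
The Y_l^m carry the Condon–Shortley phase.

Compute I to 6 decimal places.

-0.106622

Checks pass: Σm=0; 8 even; l₃=3∈[3,5].
(2·4+1)(2·1+1)(2·3+1) = 189
Δ: 2! 6! 0! / 9! → 1/252
sum: t=1:−1/36 = -1/36
3j²(4 1 3; 0 0 0) = Δ·Π!·Σ² = 4/63  (sign +1)
sum: t=2:+1/240 = 1/240
3j²(4 1 3; 1 1 -2) = Δ·Π!·Σ² = 1/84  (sign -1)
combine: 4πI² = 189·4/63·1/84 = 1/7
take √, sign -1: I = -0.10662181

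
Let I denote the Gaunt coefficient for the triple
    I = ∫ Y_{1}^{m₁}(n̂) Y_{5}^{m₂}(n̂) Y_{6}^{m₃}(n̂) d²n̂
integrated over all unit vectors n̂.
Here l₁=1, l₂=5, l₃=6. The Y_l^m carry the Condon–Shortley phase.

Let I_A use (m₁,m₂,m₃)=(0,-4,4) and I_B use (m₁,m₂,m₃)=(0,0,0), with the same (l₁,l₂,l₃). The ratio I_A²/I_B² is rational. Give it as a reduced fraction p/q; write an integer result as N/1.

5/9

Same 1,5,6: normalisation and zero-m 3j drop out of the ratio.
A: Δ: 0! 2! 10! / 13! → 1/858; sum: t=0:+1/362880 = 1/362880; 3j²(1 5 6; 0 -4 4) = Δ·Π!·Σ² = 10/429  (sign +1)
B: Δ: 0! 2! 10! / 13! → 1/858; sum: t=0:+1/14400 = 1/14400; 3j²(1 5 6; 0 0 0) = Δ·Π!·Σ² = 6/143  (sign +1)
I_A²/I_B² = (10/429)/(6/143) = 5/9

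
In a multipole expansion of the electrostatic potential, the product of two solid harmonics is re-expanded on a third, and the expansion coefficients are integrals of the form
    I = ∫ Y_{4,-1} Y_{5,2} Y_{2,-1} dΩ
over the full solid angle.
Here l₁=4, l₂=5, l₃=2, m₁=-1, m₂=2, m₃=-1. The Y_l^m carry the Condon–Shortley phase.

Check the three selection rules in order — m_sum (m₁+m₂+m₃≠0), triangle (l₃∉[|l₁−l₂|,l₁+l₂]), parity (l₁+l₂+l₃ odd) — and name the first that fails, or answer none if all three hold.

azimuthal sum: -1 + 2 − 1 = 0  ✓
1 ≤ 2 ≤ 9 (triangle on l)  ✓
L = 4 + 5 + 2 = 11 (odd)  ✗

parity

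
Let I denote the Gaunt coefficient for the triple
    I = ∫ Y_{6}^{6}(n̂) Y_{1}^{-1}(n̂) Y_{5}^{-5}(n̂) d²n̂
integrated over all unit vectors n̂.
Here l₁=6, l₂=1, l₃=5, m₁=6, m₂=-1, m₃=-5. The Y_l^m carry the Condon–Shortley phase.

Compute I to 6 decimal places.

m-sum 0 ✓  L=12 even ✓  5≤5≤7 ✓
Π(2lᵢ+1) = 13×3×11 = 429
triangle coeff Δ(6,1,5) = 1/858
Σ_t [1,1]: t=1:−1/14400 = -1/14400
(3j)²=6/143 [(6 1 5; 0 0 0)], sign=+1
Σ_t [0,0]: t=0:+1/7257600 = 1/7257600
(3j)²=1/13 [(6 1 5; 6 -1 -5)], sign=+1
⇒ 4πI² = 18/13
I = (+1)√(18/13/(4π)) = 0.33194004

0.331940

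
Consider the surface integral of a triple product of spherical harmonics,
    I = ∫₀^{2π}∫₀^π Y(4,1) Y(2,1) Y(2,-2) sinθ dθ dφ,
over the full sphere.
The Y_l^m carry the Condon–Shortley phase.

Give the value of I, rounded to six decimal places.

Checks pass: Σm=0; 8 even; l₃=2∈[2,6].
(2·4+1)(2·2+1)(2·2+1) = 225
Δ: 4! 4! 0! / 9! → 1/630
sum: t=2:+1/16 = 1/16
3j²(4 2 2; 0 0 0) = Δ·Π!·Σ² = 2/35  (sign +1)
sum: t=3:−1/144 = -1/144
3j²(4 2 2; 1 1 -2) = Δ·Π!·Σ² = 1/126  (sign -1)
combine: 4πI² = 225·2/35·1/126 = 5/49
take √, sign -1: I = -0.09011188

-0.090112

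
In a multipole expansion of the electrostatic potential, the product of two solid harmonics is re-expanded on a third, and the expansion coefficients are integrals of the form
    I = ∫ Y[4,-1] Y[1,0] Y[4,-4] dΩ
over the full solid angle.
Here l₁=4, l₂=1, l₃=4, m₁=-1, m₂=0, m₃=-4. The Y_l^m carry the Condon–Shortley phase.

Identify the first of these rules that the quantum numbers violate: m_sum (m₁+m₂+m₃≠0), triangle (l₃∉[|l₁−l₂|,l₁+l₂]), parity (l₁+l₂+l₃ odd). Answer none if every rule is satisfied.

m_sum

m₁+m₂+m₃ = -1 + 0 − 4 = -5  ✗
triangle: |4−1|=3 ≤ l₃=4 ≤ 4+1=5
parity: l₁+l₂+l₃ = 9 is odd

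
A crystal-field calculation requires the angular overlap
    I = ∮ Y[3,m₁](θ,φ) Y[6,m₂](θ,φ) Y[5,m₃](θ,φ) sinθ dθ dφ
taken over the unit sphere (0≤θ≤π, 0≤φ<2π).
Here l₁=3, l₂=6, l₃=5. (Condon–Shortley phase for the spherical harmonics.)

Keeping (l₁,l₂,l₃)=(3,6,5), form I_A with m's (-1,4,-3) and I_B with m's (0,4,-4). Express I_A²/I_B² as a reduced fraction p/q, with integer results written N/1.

Shared (l₁,l₂,l₃)=(3,6,5): N and (l;000)² cancel in I_A²/I_B².
A: Δ = 4!·2!·8!/15! = 1/675675; Racah Σ t=2..4: t=2:+1/322560 t=3:−1/30240 t=4:+1/69120 = -1/64512; ⇒ 3j(3 6 5; -1 4 -3)² = 10/1001, sgn -1
B: Δ = 4!·2!·8!/15! = 1/675675; Racah Σ t=2..3: t=2:+1/161280 t=3:−1/60480 = -1/96768; ⇒ 3j(3 6 5; 0 4 -4)² = 15/1001, sgn +1
I_A²/I_B² = (10/1001)/(15/1001) = 2/3

2/3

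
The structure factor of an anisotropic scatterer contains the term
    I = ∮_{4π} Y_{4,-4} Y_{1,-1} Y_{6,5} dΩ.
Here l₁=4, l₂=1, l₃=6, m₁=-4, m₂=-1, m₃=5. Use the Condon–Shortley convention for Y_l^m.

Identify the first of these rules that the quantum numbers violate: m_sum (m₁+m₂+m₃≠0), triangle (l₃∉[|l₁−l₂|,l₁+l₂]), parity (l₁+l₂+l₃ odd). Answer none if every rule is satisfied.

Σmᵢ = 0  ✓
l₃∈[|l₁−l₂|,l₁+l₂]=[3,5], have l₃=6  ✗
Σlᵢ = 11 ⇒ odd

triangle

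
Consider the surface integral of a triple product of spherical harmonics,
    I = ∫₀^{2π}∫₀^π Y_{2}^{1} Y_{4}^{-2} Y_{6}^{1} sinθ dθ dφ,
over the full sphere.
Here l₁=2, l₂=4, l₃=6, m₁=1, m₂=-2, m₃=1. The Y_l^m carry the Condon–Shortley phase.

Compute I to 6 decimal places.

-0.133065

Rules hold: Σm=0, L=12 even, 2≤6≤6.
N = 5·9·13 = 585
Δ = 0!·4!·8!/13! = 1/6435
Racah Σ t=0..0: t=0:+1/2304 = 1/2304
⇒ 3j(2 4 6; 0 0 0)² = 5/143, sgn +1
Racah Σ t=0..0: t=0:+1/8640 = 1/8640
⇒ 3j(2 4 6; 1 -2 1)² = 14/1287, sgn -1
4πI² = N·(3j₀)²·(3jₘ)² = 350/1573
I = -1·√(0.222505/4π) = -0.13306527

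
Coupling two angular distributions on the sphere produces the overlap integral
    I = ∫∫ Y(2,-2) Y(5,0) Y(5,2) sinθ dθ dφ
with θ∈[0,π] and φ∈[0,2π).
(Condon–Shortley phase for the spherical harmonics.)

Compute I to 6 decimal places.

-0.191372

m-sum 0 ✓  L=12 even ✓  3≤5≤7 ✓
Π(2lᵢ+1) = 5×11×11 = 605
triangle coeff Δ(2,5,5) = 1/38610
Σ_t [0,2]: t=0:+1/2880 t=1:−1/576 t=2:+1/2880 = -1/960
(3j)²=10/429 [(2 5 5; 0 0 0)], sign=+1
Σ_t [2,2]: t=2:+1/2880 = 1/2880
(3j)²=14/429 [(2 5 5; -2 0 2)], sign=-1
⇒ 4πI² = 700/1521
I = (-1)√(700/1521/(4π)) = -0.19137248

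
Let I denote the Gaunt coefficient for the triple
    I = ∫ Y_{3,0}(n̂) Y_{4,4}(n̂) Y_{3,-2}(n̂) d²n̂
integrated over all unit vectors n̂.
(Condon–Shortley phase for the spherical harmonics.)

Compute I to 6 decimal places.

0.000000

Σmᵢ = 2 ≠ 0, so the φ-integral vanishes; I = 0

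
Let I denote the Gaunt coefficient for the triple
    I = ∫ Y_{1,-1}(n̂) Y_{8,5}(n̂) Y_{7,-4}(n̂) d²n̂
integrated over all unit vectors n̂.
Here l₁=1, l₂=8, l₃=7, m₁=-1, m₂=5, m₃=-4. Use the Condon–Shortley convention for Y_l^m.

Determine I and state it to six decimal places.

-0.270230

Checks pass: Σm=0; 16 even; l₃=7∈[7,9].
(2·1+1)(2·8+1)(2·7+1) = 765
Δ: 2! 0! 14! / 17! → 1/2040
sum: t=1:−1/25401600 = -1/25401600
3j²(1 8 7; 0 0 0) = Δ·Π!·Σ² = 8/255  (sign +1)
sum: t=2:+1/479001600 = 1/479001600
3j²(1 8 7; -1 5 -4) = Δ·Π!·Σ² = 13/340  (sign -1)
combine: 4πI² = 765·8/255·13/340 = 78/85
take √, sign -1: I = -0.27022959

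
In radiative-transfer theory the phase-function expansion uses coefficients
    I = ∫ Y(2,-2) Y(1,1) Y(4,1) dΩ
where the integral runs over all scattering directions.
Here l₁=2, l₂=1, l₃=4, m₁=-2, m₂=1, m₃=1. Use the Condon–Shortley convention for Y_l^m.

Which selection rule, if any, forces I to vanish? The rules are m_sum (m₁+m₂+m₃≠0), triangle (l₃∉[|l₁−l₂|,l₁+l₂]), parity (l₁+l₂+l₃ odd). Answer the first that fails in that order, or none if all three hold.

azimuthal sum: -2 + 1 + 1 = 0  ✓
1 ≤ 4 ≤ 3 (triangle on l)  ✗
L = 2 + 1 + 4 = 7 (odd)

triangle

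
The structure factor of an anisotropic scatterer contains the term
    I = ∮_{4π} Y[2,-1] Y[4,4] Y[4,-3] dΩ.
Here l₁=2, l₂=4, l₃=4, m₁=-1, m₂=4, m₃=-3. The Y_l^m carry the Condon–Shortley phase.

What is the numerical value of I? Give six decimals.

Rules hold: Σm=0, L=10 even, 2≤4≤6.
N = 5·9·9 = 405
Δ = 2!·2!·6!/11! = 1/13860
Racah Σ t=0..2: t=0:+1/192 t=1:−1/36 t=2:+1/192 = -5/288
⇒ 3j(2 4 4; 0 0 0)² = 20/693, sgn -1
Racah Σ t=2..2: t=2:+1/1440 = 1/1440
⇒ 3j(2 4 4; -1 4 -3)² = 7/165, sgn -1
4πI² = N·(3j₀)²·(3jₘ)² = 60/121
I = +1·√(0.495868/4π) = 0.19864517

0.198645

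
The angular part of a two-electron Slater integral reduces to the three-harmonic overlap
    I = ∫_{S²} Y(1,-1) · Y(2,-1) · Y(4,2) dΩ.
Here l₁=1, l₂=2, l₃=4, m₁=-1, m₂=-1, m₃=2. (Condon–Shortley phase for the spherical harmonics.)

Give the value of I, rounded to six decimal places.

triangle: need 1≤l₃≤3, have 4; I=0

0.000000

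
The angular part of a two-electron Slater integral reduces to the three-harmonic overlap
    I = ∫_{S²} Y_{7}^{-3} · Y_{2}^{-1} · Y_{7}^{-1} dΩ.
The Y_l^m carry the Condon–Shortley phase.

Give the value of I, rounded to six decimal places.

m-sum = -3 − 1 − 1 = -5 ≠ 0 ⇒ I = 0

0.000000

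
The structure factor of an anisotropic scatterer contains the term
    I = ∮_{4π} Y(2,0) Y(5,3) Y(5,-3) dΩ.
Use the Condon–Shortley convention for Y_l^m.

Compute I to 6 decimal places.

-0.016174

Rules hold: Σm=0, L=12 even, 3≤5≤7.
N = 5·11·11 = 605
Δ = 2!·2!·8!/13! = 1/38610
Racah Σ t=0..2: t=0:+1/2880 t=1:−1/576 t=2:+1/2880 = -1/960
⇒ 3j(2 5 5; 0 0 0)² = 10/429, sgn +1
Racah Σ t=0..2: t=0:+1/161280 t=1:−1/5040 t=2:+1/5760 = -1/53760
⇒ 3j(2 5 5; 0 3 -3)² = 1/4290, sgn -1
4πI² = N·(3j₀)²·(3jₘ)² = 5/1521
I = -1·√(0.00328731/4π) = -0.01617393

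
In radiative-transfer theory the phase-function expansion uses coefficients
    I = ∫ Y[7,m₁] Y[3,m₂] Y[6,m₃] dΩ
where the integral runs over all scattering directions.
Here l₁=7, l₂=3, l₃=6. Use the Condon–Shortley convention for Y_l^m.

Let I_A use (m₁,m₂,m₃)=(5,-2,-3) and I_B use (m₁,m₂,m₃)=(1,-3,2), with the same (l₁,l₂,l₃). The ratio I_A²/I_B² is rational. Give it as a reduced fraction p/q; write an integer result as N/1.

l's match ⇒ only the (l;m) 3-j factors differ between A and B.
A: triangle coeff Δ(7,3,6) = 1/2042040; Σ_t [0,1]: t=0:+1/1935360 t=1:−1/4354560 = 1/3483648; (3j)²=125/12376 [(7 3 6; 5 -2 -3)], sign=-1
B: triangle coeff Δ(7,3,6) = 1/2042040; Σ_t [0,0]: t=0:+1/829440 = 1/829440; (3j)²=35/2431 [(7 3 6; 1 -3 2)], sign=+1
I_A²/I_B² = (125/12376)/(35/2431) = 275/392

275/392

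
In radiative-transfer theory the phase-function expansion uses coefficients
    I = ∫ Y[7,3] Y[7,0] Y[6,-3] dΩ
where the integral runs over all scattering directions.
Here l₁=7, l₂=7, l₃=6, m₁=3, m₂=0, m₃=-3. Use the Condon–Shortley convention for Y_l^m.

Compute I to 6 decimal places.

0.111416

m-sum 0 ✓  L=20 even ✓  0≤6≤14 ✓
Π(2lᵢ+1) = 15×15×13 = 2925
triangle coeff Δ(7,7,6) = 1/2444321880
Σ_t [1,7]: t=1:−1/2612736000 t=2:+1/20736000 t=3:−1/1658880 t=4:+1/746496 t=5:−1/1658880 t=6:+1/20736000 t=7:−1/2612736000 = 1/4354560
(3j)²=1000/138567 [(7 7 6; 0 0 0)], sign=+1
Σ_t [1,4]: t=1:−1/130636800 t=2:+1/8294400 t=3:−1/4147200 t=4:+1/14929920 = -1/16329600
(3j)²=1024/138567 [(7 7 6; 3 0 -3)], sign=+1
⇒ 4πI² = 25600000/164109517
I = (+1)√(25600000/164109517/(4π)) = 0.11141616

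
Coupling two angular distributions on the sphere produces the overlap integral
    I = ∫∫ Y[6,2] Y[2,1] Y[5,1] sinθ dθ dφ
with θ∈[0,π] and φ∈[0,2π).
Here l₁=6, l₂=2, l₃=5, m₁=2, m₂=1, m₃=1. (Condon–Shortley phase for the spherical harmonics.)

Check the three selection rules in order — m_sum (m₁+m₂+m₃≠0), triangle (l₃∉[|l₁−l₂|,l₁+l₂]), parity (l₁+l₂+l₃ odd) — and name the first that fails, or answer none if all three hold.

m_sum

Σmᵢ = 4  ✗
l₃∈[|l₁−l₂|,l₁+l₂]=[4,8], have l₃=5
Σlᵢ = 13 ⇒ odd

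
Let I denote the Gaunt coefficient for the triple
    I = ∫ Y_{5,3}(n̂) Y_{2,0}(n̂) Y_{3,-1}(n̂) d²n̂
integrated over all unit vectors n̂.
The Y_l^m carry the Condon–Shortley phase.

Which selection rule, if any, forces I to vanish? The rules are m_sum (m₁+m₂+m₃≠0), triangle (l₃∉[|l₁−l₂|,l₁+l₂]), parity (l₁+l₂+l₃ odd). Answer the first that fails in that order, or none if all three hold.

Σmᵢ = 2  ✗
l₃∈[|l₁−l₂|,l₁+l₂]=[3,7], have l₃=3
Σlᵢ = 10 ⇒ even

m_sum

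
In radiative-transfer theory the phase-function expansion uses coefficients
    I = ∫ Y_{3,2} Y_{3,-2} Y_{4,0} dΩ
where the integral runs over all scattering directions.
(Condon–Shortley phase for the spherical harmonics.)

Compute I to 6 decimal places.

-0.179515

m-sum 0 ✓  L=10 even ✓  0≤4≤6 ✓
Π(2lᵢ+1) = 7×7×9 = 441
triangle coeff Δ(3,3,4) = 1/34650
Σ_t [0,2]: t=0:+1/72 t=1:−1/16 t=2:+1/72 = -5/144
(3j)²=2/77 [(3 3 4; 0 0 0)], sign=-1
Σ_t [0,1]: t=0:+1/72 t=1:−1/576 = 7/576
(3j)²=7/198 [(3 3 4; 2 -2 0)], sign=+1
⇒ 4πI² = 49/121
I = (-1)√(49/121/(4π)) = -0.17951487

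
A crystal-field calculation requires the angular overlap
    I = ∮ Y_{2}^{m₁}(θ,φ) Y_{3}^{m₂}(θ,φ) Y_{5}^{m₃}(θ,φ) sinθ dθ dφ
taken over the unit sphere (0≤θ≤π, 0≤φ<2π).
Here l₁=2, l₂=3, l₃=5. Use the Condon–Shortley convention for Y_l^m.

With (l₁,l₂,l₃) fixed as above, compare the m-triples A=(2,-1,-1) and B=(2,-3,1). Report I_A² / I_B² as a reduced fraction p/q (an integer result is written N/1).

l's match ⇒ only the (l;m) 3-j factors differ between A and B.
A: triangle coeff Δ(2,3,5) = 1/2310; Σ_t [0,0]: t=0:+1/1152 = 1/1152; (3j)²=1/154 [(2 3 5; 2 -1 -1)], sign=+1
B: triangle coeff Δ(2,3,5) = 1/2310; Σ_t [0,0]: t=0:+1/17280 = 1/17280; (3j)²=1/2310 [(2 3 5; 2 -3 1)], sign=+1
I_A²/I_B² = (1/154)/(1/2310) = 15/1

15/1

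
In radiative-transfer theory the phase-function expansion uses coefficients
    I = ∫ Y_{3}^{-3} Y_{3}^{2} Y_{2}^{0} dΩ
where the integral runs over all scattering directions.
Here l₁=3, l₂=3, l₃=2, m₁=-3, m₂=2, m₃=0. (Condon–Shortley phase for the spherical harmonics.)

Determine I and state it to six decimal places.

-3 + 2 + 0 = -1 ≠ 0: azimuthal integral kills it; I = 0

0.000000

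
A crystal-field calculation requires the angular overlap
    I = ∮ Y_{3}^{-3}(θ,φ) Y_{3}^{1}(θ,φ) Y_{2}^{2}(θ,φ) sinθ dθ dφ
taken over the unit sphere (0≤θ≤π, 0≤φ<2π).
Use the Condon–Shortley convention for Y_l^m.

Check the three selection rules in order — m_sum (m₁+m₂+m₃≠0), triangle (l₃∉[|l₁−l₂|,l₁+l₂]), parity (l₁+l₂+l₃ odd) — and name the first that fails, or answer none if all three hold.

none

m₁+m₂+m₃ = -3 + 1 + 2 = 0  ✓
triangle: |3−3|=0 ≤ l₃=2 ≤ 3+3=6  ✓
parity: l₁+l₂+l₃ = 8 is even  ✓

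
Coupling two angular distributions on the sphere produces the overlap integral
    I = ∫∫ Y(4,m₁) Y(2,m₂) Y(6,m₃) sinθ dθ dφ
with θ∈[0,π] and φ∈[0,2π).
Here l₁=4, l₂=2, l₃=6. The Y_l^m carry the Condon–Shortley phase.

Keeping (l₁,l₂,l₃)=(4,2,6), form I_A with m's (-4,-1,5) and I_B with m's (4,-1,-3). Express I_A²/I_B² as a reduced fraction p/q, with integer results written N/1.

Same 4,2,6: normalisation and zero-m 3j drop out of the ratio.
A: Δ: 0! 8! 4! / 13! → 1/6435; sum: t=0:+1/241920 = 1/241920; 3j²(4 2 6; -4 -1 5) = Δ·Π!·Σ² = 1/39  (sign -1)
B: Δ: 0! 8! 4! / 13! → 1/6435; sum: t=0:+1/241920 = 1/241920; 3j²(4 2 6; 4 -1 -3) = Δ·Π!·Σ² = 1/715  (sign -1)
I_A²/I_B² = (1/39)/(1/715) = 55/3

55/3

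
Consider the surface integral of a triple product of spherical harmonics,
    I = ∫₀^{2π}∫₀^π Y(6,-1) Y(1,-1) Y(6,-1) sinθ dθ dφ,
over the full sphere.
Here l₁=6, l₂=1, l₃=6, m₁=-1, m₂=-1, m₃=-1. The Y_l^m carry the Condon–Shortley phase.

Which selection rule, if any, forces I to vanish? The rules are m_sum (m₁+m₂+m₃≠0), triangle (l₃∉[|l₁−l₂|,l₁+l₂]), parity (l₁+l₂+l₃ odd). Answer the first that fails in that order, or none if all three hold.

m_sum

Σmᵢ = -3  ✗
l₃∈[|l₁−l₂|,l₁+l₂]=[5,7], have l₃=6
Σlᵢ = 13 ⇒ odd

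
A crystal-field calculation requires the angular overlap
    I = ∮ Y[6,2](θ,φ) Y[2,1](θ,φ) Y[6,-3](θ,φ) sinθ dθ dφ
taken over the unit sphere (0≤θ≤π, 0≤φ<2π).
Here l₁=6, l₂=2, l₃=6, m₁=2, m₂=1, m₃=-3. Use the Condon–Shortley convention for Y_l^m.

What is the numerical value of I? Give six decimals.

Rules hold: Σm=0, L=14 even, 4≤6≤8.
N = 13·5·13 = 845
Δ = 2!·10!·2!/15! = 1/90090
Racah Σ t=0..2: t=0:+1/69120 t=1:−1/14400 t=2:+1/69120 = -7/172800
⇒ 3j(6 2 6; 0 0 0)² = 14/715, sgn -1
Racah Σ t=1..2: t=1:−1/60480 t=2:+1/161280 = -1/96768
⇒ 3j(6 2 6; 2 1 -3)² = 15/1001, sgn +1
4πI² = N·(3j₀)²·(3jₘ)² = 30/121
I = -1·√(0.247934/4π) = -0.14046335

-0.140463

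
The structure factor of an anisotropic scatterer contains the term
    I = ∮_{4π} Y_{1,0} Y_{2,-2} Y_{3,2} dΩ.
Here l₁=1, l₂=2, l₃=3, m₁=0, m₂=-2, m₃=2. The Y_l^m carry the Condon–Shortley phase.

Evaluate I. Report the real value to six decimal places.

Checks pass: Σm=0; 6 even; l₃=3∈[1,3].
(2·1+1)(2·2+1)(2·3+1) = 105
Δ: 0! 2! 4! / 7! → 1/105
sum: t=0:+1/4 = 1/4
3j²(1 2 3; 0 0 0) = Δ·Π!·Σ² = 3/35  (sign -1)
sum: t=0:+1/24 = 1/24
3j²(1 2 3; 0 -2 2) = Δ·Π!·Σ² = 1/21  (sign -1)
combine: 4πI² = 105·3/35·1/21 = 3/7
take √, sign +1: I = 0.18467439

0.184674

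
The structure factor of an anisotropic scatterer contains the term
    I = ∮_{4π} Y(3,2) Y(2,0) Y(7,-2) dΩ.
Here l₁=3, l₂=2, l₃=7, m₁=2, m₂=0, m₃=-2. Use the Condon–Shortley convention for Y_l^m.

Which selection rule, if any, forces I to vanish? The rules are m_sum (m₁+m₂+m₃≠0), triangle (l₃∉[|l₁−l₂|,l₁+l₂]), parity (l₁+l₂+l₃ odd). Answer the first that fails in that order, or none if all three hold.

azimuthal sum: 2 + 0 − 2 = 0  ✓
1 ≤ 7 ≤ 5 (triangle on l)  ✗
L = 3 + 2 + 7 = 12 (even)

triangle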